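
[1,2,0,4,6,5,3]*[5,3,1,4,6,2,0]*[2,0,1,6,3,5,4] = [6,0,5,4,2,1,3]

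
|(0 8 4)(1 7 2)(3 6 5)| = 3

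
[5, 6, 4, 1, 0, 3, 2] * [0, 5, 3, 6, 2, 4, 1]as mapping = [0→4, 1→1, 2→2, 3→5, 4→0, 5→6, 6→3]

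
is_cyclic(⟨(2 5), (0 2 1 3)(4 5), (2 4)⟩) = no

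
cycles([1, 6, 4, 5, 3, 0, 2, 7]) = (0 1 6 2 4 3 5)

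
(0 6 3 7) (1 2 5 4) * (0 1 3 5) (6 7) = (0 7 1 2) (3 6 5 4) 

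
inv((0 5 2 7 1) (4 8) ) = (0 1 7 2 5) (4 8) 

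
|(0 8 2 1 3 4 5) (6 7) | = 14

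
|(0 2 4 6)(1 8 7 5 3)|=20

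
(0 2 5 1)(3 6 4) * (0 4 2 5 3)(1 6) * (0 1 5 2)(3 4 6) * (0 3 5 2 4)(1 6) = (0 4 6 3 2)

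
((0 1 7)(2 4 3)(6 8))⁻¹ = (0 7 1)(2 3 4)(6 8)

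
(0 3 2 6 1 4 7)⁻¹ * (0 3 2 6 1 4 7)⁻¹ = (0 4 6 3 7 1 2)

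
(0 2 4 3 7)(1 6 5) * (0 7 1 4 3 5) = (0 2 3 1 6)(4 5)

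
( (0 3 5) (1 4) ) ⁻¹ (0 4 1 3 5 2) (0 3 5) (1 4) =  (0 2 3 1 4 5) 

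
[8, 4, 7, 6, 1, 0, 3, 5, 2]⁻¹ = [5, 4, 8, 6, 1, 7, 3, 2, 0]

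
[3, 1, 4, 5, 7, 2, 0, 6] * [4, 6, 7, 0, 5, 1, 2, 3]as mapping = [0→0, 1→6, 2→5, 3→1, 4→3, 5→7, 6→4, 7→2]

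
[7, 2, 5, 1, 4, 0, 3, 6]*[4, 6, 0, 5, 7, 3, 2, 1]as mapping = [0→1, 1→0, 2→3, 3→6, 4→7, 5→4, 6→5, 7→2]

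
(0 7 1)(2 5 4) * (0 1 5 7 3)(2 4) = (0 3)(2 7 5)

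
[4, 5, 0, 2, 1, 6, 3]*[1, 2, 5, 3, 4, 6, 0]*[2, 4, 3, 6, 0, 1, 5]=[0, 5, 4, 1, 3, 2, 6]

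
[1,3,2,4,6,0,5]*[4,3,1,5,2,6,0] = [3,5,1,2,0,4,6]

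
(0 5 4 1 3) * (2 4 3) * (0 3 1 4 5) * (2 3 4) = (1 3 4 2 5) 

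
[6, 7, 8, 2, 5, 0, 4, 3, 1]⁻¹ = [5, 8, 3, 7, 6, 4, 0, 1, 2]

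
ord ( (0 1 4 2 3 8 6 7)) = 8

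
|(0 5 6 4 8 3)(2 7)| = 6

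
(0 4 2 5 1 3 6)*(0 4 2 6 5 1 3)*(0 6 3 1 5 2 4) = (0 4 3 2 5 1 6) 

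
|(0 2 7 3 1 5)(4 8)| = 6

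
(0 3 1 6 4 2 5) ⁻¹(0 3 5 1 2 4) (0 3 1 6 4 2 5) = (0 6 5 2 3 1) 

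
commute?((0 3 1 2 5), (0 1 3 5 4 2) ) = no:(0 3 1 2 5) * (0 1 3 5 4 2) = (0 5 1) (2 4), (0 1 3 5 4 2) * (0 3 1 2 5) = (0 2 3) (4 5) 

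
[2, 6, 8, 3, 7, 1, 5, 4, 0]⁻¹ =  [8, 5, 0, 3, 7, 6, 1, 4, 2]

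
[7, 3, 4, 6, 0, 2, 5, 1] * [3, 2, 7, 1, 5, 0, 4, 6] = [6, 1, 5, 4, 3, 7, 0, 2]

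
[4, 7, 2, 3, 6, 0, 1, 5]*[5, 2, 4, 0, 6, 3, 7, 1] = [6, 1, 4, 0, 7, 5, 2, 3]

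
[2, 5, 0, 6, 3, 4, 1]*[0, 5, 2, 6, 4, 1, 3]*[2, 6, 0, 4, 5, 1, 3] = [0, 6, 2, 4, 3, 5, 1]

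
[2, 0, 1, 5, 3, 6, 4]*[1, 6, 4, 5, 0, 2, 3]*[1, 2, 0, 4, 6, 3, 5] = [6, 2, 5, 0, 3, 4, 1]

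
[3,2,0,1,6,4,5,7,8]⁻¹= [2,3,1,0,5,6,4,7,8]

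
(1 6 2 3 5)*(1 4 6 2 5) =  (1 2 3)(4 6 5)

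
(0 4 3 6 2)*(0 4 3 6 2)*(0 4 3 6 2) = (0 6 4 2 3)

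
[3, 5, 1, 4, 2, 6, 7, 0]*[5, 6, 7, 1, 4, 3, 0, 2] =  [1, 3, 6, 4, 7, 0, 2, 5]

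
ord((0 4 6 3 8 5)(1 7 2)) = 6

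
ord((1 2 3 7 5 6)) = 6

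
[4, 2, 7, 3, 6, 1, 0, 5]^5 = [6, 2, 7, 3, 0, 1, 4, 5]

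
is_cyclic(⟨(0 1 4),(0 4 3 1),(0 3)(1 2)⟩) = no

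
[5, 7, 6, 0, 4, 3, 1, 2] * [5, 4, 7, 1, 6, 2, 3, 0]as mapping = [0→2, 1→0, 2→3, 3→5, 4→6, 5→1, 6→4, 7→7]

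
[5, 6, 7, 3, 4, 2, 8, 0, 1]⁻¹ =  [7, 8, 5, 3, 4, 0, 1, 2, 6]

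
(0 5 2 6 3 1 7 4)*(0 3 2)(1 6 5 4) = (0 4 3 6 2 5)(1 7)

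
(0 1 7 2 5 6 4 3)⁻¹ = (0 3 4 6 5 2 7 1)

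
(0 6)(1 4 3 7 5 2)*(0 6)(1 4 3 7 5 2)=(1 3 5)(2 4 7)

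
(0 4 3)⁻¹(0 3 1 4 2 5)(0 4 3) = (0 1 3 2 5 4)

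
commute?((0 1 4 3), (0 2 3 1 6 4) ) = no:(0 1 4 3) * (0 2 3 1 6 4) = (0 6 4 1) (2 3), (0 2 3 1 6 4) * (0 1 4 3) = (0 2) (1 6 3 4) 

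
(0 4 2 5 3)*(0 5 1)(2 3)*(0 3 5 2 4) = (1 3 2)(4 5)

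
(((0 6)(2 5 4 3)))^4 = ()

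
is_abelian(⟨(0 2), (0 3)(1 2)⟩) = no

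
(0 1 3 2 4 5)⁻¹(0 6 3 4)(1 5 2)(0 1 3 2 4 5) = (0 4 3)(1 6 2 5)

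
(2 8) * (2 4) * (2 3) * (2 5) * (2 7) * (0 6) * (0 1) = (0 6 1) (2 8 4 3 5 7) 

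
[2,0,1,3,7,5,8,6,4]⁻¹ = [1,2,0,3,8,5,7,4,6]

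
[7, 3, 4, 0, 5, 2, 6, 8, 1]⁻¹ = [3, 8, 5, 1, 2, 4, 6, 0, 7]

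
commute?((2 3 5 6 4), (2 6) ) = no:(2 3 5 6 4)*(2 6) = (2 3 5) (4 6), (2 6)*(2 3 5 6 4) = (2 4) (3 5 6) 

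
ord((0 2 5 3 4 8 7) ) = 7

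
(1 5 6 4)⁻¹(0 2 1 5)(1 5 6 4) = (0 2 5 6)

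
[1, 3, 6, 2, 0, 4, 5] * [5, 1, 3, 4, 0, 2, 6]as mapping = [0→1, 1→4, 2→6, 3→3, 4→5, 5→0, 6→2]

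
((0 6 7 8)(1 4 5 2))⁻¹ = (0 8 7 6)(1 2 5 4)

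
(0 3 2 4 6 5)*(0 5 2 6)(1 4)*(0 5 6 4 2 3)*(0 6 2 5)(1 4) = (0 6 3 1 5 2 4)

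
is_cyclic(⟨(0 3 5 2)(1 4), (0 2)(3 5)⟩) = no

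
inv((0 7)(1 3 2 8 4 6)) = (0 7)(1 6 4 8 2 3)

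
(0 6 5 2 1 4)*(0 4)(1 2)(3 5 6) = (0 3 5 1)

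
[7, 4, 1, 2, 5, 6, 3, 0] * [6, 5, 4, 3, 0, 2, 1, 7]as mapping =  [0→7, 1→0, 2→5, 3→4, 4→2, 5→1, 6→3, 7→6]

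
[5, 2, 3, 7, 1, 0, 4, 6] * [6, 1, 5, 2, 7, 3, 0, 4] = [3, 5, 2, 4, 1, 6, 7, 0]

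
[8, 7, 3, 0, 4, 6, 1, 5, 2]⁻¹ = [3, 6, 8, 2, 4, 7, 5, 1, 0]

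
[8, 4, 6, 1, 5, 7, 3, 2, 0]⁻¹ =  [8, 3, 7, 6, 1, 4, 2, 5, 0]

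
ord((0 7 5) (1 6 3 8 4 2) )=6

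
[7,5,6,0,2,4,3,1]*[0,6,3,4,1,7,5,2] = [2,7,5,0,3,1,4,6]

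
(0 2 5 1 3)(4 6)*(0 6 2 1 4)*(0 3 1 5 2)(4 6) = (0 5 6 3 4)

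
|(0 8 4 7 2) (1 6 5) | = 15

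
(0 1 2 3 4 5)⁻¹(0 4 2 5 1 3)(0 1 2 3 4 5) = (0 2 4 1 5 3)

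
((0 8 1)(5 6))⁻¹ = (0 1 8)(5 6)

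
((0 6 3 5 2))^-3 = (0 3 2 6 5)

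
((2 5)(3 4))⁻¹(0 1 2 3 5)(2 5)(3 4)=(0 1 5 4 2)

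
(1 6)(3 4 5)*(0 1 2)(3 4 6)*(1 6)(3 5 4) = (0 6 2)(1 5 3)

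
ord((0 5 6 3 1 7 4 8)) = 8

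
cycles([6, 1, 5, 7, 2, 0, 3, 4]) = (0 6 3 7 4 2 5)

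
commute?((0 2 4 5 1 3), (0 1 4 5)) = no:(0 2 4 5 1 3)*(0 1 4 5) = (0 2 5 4)(1 3), (0 1 4 5)*(0 2 4 5 1 3) = (0 3)(1 5 2 4)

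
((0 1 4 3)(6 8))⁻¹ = (0 3 4 1)(6 8)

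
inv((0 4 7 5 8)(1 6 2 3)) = (0 8 5 7 4)(1 3 2 6)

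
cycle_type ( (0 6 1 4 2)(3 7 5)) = 3.5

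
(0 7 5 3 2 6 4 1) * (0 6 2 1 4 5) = (0 7)(1 6 5 3)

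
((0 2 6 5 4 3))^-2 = (0 4 6)(2 3 5)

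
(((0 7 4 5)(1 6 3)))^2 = (0 4)(1 3 6)(5 7)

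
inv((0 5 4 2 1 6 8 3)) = (0 3 8 6 1 2 4 5)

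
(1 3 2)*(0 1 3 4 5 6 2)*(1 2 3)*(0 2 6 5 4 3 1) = (0 6 1 3 2) 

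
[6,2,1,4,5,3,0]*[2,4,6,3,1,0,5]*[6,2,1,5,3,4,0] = [4,0,3,2,6,5,1]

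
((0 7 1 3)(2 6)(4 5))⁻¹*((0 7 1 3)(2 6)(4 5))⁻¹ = (0 1)(3 7)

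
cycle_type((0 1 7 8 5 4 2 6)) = 8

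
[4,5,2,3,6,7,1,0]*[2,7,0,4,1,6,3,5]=[1,6,0,4,3,5,7,2]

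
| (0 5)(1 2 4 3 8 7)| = 6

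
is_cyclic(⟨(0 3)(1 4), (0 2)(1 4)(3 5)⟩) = no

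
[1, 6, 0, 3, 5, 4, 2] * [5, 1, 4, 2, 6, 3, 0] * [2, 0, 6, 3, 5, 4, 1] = [0, 2, 4, 6, 3, 1, 5]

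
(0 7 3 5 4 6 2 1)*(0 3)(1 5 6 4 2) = (0 7)(1 3 6)(2 5)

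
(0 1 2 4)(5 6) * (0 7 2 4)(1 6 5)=(0 6 1 4 7 2)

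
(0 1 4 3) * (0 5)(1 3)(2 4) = (0 3 5)(1 2 4)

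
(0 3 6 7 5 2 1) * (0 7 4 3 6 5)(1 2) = (0 6 4 3 5 1 7)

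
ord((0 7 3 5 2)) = 5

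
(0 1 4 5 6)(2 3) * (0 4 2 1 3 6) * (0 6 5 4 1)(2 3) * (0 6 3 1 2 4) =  (0 4)(2 5 3 6)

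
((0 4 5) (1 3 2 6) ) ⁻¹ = (0 5 4) (1 6 2 3) 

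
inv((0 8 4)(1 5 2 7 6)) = (0 4 8)(1 6 7 2 5)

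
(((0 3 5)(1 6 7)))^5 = (0 5 3)(1 7 6)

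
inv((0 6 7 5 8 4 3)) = (0 3 4 8 5 7 6)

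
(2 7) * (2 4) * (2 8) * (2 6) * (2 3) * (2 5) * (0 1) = (0 1)(2 7 4 8 6 3 5)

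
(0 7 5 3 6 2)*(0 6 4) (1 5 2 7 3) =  (0 3 4) (1 5) (2 6 7) 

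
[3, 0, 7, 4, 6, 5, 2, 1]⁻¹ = [1, 7, 6, 0, 3, 5, 4, 2]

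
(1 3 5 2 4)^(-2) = (1 2 3 4 5)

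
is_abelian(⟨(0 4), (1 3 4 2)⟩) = no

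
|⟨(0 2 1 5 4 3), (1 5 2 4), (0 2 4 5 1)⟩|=720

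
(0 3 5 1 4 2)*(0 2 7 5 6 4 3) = (1 3 6 4 7 5)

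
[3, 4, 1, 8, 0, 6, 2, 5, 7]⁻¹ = [4, 2, 6, 0, 1, 7, 5, 8, 3]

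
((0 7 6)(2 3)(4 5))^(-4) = (0 6 7)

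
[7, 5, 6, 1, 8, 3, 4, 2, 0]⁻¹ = [8, 3, 7, 5, 6, 1, 2, 0, 4]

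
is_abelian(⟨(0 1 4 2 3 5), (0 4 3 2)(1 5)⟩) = no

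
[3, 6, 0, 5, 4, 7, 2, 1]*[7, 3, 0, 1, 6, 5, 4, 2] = [1, 4, 7, 5, 6, 2, 0, 3]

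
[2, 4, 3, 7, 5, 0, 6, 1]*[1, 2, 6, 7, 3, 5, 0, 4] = [6, 3, 7, 4, 5, 1, 0, 2]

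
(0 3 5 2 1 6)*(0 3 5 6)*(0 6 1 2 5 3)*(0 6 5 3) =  (1 5 3)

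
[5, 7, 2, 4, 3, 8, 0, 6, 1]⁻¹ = [6, 8, 2, 4, 3, 0, 7, 1, 5]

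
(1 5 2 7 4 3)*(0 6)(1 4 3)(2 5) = (0 6)(1 2 7 3 4)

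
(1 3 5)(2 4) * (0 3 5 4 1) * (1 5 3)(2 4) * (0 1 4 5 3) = (0 4 5 1)(2 3)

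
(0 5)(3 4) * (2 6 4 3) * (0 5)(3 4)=(2 6 3 4)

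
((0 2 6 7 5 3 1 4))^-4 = (0 5)(1 6)(2 3)(4 7)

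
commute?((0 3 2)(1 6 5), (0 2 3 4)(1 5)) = no:(0 3 2)(1 6 5) * (0 2 3 4)(1 5) = (0 4)(1 6), (0 2 3 4)(1 5) * (0 3 2)(1 6 5) = (3 4)(5 6)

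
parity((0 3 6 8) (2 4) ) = even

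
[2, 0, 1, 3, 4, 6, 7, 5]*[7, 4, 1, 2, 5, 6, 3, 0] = [1, 7, 4, 2, 5, 3, 0, 6]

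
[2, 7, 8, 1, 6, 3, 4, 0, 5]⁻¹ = [7, 3, 0, 5, 6, 8, 4, 1, 2]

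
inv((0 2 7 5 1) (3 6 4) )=(0 1 5 7 2) (3 4 6) 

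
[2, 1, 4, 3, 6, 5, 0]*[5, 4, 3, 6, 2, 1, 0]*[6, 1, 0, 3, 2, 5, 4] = [3, 2, 0, 4, 6, 1, 5]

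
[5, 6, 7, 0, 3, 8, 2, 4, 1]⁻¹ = [3, 8, 6, 4, 7, 0, 1, 2, 5]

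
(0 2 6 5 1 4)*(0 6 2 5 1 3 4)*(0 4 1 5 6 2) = (0 6 5 3 1 4 2)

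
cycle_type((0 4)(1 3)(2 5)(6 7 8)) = 2^3.3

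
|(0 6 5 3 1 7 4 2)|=8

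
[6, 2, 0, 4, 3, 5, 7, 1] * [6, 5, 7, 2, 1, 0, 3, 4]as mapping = [0→3, 1→7, 2→6, 3→1, 4→2, 5→0, 6→4, 7→5]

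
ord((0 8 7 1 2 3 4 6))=8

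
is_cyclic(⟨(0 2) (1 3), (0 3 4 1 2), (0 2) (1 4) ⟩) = no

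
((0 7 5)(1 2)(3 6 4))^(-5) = (0 7 5)(1 2)(3 6 4)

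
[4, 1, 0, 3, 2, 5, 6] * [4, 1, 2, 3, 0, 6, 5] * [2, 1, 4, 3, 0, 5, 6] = [2, 1, 0, 3, 4, 6, 5]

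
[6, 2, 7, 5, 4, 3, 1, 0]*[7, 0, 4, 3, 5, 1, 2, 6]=[2, 4, 6, 1, 5, 3, 0, 7]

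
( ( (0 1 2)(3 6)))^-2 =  (0 1 2)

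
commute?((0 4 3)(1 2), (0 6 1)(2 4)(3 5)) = no:(0 4 3)(1 2) * (0 6 1)(2 4)(3 5) = (0 2)(1 4 5 3 6), (0 6 1)(2 4)(3 5) * (0 4 3)(1 2) = (0 6 2 3 5)(1 4)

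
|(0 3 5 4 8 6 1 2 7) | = 9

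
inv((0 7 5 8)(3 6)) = (0 8 5 7)(3 6)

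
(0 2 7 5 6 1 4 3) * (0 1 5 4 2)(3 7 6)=(1 2 6 5 3)(4 7)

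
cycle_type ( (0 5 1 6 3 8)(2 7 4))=3.6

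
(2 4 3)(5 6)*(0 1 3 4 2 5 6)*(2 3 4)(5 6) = (0 1 4 2 3 6 5)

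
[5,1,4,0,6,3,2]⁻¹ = [3,1,6,5,2,0,4]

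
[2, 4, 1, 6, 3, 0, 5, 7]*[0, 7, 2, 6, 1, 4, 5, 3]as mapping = [0→2, 1→1, 2→7, 3→5, 4→6, 5→0, 6→4, 7→3]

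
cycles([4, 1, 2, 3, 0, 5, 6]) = (0 4)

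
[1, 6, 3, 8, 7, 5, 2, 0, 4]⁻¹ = [7, 0, 6, 2, 8, 5, 1, 4, 3]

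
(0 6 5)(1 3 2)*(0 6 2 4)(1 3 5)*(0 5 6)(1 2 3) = (0 3 4 5)(1 6 2)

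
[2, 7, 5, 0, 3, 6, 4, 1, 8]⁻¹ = [3, 7, 0, 4, 6, 2, 5, 1, 8]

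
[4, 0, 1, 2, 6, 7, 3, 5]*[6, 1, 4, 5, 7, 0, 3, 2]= [7, 6, 1, 4, 3, 2, 5, 0]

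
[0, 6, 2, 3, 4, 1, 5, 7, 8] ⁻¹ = [0, 5, 2, 3, 4, 6, 1, 7, 8] 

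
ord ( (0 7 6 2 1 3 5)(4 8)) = 14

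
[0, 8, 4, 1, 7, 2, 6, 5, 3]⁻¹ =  [0, 3, 5, 8, 2, 7, 6, 4, 1]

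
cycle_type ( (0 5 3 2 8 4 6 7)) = 8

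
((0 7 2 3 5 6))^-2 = (0 5 2)(3 7 6)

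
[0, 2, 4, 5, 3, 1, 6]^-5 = [0, 1, 2, 3, 4, 5, 6]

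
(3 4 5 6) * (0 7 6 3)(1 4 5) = (0 7 6)(1 4)(3 5)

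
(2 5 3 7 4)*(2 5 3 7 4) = (2 3 4 5 7) 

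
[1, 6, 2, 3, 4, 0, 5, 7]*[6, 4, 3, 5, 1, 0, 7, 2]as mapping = [0→4, 1→7, 2→3, 3→5, 4→1, 5→6, 6→0, 7→2]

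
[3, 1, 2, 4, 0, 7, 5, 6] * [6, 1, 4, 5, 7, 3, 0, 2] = [5, 1, 4, 7, 6, 2, 3, 0]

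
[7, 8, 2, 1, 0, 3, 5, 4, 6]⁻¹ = [4, 3, 2, 5, 7, 6, 8, 0, 1]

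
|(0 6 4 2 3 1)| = 6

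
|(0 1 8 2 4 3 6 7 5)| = 9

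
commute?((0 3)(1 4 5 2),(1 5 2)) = no:(0 3)(1 4 5 2)*(1 5 2) = (0 3)(1 4 2 5),(1 5 2)*(0 3)(1 4 5 2) = (0 3)(1 2 4 5)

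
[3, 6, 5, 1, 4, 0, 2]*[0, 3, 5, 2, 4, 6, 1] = [2, 1, 6, 3, 4, 0, 5]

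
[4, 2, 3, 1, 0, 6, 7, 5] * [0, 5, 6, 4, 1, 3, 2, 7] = [1, 6, 4, 5, 0, 2, 7, 3]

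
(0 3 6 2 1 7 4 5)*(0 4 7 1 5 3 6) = (0 6 2 5 4 3)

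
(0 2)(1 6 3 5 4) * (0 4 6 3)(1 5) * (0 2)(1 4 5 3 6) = (1 6 2 5)(3 4)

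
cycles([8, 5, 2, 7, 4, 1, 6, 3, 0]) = (0 8)(1 5)(3 7)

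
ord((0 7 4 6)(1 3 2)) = 12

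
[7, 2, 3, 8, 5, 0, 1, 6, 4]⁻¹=[5, 6, 1, 2, 8, 4, 7, 0, 3]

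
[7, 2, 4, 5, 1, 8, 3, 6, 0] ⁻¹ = [8, 4, 1, 6, 2, 3, 7, 0, 5] 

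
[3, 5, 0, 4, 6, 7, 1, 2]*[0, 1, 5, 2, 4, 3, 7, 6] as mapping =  [0→2, 1→3, 2→0, 3→4, 4→7, 5→6, 6→1, 7→5] 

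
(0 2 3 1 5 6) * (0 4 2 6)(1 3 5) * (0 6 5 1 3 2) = (0 5 6 4)(1 3 2)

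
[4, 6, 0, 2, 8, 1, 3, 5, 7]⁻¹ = [2, 5, 3, 6, 0, 7, 1, 8, 4]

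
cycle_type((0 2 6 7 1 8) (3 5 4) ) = 3.6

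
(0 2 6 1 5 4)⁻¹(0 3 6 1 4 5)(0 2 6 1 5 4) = (0 4 2 3 1 5)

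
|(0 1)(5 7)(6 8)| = 2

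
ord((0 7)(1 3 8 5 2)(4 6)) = 10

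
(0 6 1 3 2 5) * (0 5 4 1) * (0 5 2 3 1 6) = (2 4 6 5) 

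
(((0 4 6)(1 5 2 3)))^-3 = (1 5 2 3)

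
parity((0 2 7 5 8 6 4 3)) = odd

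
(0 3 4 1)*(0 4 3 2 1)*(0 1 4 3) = (0 2 4 1 3)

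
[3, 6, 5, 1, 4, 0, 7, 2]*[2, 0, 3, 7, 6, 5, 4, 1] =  [7, 4, 5, 0, 6, 2, 1, 3]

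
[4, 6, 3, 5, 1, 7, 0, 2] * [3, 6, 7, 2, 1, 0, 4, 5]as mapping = [0→1, 1→4, 2→2, 3→0, 4→6, 5→5, 6→3, 7→7]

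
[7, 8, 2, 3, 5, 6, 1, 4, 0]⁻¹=[8, 6, 2, 3, 7, 4, 5, 0, 1]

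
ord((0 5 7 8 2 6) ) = 6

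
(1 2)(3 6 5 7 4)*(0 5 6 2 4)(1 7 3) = (0 5 3 2 7)(1 4)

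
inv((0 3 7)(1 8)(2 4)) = (0 7 3)(1 8)(2 4)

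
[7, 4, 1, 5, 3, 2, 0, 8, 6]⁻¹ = [6, 2, 5, 4, 1, 3, 8, 0, 7]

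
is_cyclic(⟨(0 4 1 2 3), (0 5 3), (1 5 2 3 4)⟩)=no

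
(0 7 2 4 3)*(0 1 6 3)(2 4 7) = (0 2 7 4)(1 6 3)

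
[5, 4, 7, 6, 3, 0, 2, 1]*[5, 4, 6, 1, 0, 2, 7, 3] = [2, 0, 3, 7, 1, 5, 6, 4]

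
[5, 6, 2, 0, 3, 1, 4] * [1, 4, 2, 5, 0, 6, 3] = [6, 3, 2, 1, 5, 4, 0]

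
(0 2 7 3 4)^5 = ()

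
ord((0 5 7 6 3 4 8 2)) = 8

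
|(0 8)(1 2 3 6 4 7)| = 6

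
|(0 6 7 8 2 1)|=6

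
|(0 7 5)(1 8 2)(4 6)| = 6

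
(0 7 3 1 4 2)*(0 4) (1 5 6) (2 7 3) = (0 3 5 6 1) (2 4 7) 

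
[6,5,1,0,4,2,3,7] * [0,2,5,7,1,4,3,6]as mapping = [0→3,1→4,2→2,3→0,4→1,5→5,6→7,7→6]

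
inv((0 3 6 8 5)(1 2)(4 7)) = (0 5 8 6 3)(1 2)(4 7)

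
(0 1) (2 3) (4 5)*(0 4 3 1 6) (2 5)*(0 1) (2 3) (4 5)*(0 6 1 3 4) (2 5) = (0 1 2 6 3) 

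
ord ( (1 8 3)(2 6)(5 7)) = 6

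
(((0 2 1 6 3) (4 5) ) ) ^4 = (0 3 6 1 2) 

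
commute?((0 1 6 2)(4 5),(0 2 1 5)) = no:(0 1 6 2)(4 5)*(0 2 1 5) = (0 5 4)(1 6),(0 2 1 5)*(0 1 6 2)(4 5) = (1 4 5)(2 6)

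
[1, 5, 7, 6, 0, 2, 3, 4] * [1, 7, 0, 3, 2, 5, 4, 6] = [7, 5, 6, 4, 1, 0, 3, 2]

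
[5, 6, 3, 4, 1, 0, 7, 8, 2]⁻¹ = [5, 4, 8, 2, 3, 0, 1, 6, 7]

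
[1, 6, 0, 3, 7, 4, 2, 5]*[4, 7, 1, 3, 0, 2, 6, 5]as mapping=[0→7, 1→6, 2→4, 3→3, 4→5, 5→0, 6→1, 7→2]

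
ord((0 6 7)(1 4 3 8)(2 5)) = 12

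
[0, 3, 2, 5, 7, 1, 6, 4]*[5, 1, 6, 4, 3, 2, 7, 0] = [5, 4, 6, 2, 0, 1, 7, 3]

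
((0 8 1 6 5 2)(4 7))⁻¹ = (0 2 5 6 1 8)(4 7)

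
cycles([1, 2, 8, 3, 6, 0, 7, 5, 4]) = (0 1 2 8 4 6 7 5)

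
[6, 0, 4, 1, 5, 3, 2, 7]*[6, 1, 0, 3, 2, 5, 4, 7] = [4, 6, 2, 1, 5, 3, 0, 7]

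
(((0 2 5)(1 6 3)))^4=(0 2 5)(1 6 3)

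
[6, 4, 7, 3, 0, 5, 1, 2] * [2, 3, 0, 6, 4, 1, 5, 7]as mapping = [0→5, 1→4, 2→7, 3→6, 4→2, 5→1, 6→3, 7→0]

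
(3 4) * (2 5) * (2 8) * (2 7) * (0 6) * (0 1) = (0 6 1)(2 5 8 7)(3 4)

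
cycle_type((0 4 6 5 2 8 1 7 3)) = 9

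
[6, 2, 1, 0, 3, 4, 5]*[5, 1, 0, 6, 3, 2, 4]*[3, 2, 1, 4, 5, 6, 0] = [5, 3, 2, 6, 0, 4, 1]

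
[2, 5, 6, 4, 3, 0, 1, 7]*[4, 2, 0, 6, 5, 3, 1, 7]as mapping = [0→0, 1→3, 2→1, 3→5, 4→6, 5→4, 6→2, 7→7]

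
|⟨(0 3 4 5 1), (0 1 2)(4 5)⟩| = 720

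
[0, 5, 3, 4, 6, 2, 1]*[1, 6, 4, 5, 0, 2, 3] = [1, 2, 5, 0, 3, 4, 6]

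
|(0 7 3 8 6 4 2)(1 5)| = 14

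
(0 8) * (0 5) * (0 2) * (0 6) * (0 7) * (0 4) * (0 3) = (0 8 5 2 6 7 4 3)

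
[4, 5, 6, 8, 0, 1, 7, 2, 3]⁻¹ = [4, 5, 7, 8, 0, 1, 2, 6, 3]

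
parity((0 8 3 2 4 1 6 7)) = odd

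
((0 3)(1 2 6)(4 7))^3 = (0 3)(4 7)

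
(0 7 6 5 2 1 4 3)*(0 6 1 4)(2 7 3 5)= (0 3 6 2 4 5 7 1)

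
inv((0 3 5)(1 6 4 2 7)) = (0 5 3)(1 7 2 4 6)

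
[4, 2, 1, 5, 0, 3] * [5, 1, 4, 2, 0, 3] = [0, 4, 1, 3, 5, 2]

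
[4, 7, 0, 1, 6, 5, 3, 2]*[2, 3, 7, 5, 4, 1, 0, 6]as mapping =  [0→4, 1→6, 2→2, 3→3, 4→0, 5→1, 6→5, 7→7]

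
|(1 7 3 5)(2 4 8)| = 12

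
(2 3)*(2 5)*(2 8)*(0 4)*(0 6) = (0 4 6)(2 3 5 8)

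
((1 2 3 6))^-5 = (1 6 3 2)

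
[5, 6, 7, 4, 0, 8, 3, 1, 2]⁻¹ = [4, 7, 8, 6, 3, 0, 1, 2, 5]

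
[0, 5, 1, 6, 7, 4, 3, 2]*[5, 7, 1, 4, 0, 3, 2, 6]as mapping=[0→5, 1→3, 2→7, 3→2, 4→6, 5→0, 6→4, 7→1]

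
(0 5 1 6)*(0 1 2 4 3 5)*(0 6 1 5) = (0 6 5 2 4 3)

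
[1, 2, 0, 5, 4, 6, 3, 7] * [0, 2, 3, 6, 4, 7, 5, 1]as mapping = [0→2, 1→3, 2→0, 3→7, 4→4, 5→5, 6→6, 7→1]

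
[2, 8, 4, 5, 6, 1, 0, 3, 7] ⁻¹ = [6, 5, 0, 7, 2, 3, 4, 8, 1] 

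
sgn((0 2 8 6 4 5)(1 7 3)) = -1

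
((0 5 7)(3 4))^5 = (0 7 5)(3 4)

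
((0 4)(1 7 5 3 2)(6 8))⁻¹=(0 4)(1 2 3 5 7)(6 8)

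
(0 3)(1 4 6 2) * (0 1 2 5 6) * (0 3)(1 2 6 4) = (2 6 5 4 3)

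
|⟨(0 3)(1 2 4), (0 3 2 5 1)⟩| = 720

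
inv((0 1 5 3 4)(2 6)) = (0 4 3 5 1)(2 6)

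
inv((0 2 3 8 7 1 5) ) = (0 5 1 7 8 3 2) 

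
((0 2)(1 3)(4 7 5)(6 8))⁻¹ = (0 2)(1 3)(4 5 7)(6 8)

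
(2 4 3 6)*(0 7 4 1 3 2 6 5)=(0 7 4 2 1 3 5)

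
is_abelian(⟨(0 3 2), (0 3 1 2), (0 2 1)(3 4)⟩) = no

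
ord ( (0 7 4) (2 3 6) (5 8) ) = 6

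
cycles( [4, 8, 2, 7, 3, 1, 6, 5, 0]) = (0 4 3 7 5 1 8)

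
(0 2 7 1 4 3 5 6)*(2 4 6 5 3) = (0 4 2 7 1 6)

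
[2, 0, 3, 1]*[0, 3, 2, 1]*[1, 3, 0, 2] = [0, 1, 3, 2]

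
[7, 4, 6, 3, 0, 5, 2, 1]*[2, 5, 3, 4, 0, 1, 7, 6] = [6, 0, 7, 4, 2, 1, 3, 5]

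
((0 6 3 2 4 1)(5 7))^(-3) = (0 2)(1 3)(4 6)(5 7)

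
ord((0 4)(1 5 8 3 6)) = 10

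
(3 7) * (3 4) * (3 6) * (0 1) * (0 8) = (0 1 8)(3 7 4 6)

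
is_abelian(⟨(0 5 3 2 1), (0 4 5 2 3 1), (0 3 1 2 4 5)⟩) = no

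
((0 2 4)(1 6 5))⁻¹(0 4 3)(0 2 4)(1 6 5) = (0 3 2)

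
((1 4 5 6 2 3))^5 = (1 3 2 6 5 4)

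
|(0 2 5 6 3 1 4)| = 7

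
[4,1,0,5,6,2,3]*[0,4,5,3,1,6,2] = [1,4,0,6,2,5,3]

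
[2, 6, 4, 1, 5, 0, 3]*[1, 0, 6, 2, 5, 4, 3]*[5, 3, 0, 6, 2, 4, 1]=[1, 6, 4, 5, 2, 3, 0]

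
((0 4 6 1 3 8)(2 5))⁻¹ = (0 8 3 1 6 4)(2 5)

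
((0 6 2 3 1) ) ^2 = (0 2 1 6 3) 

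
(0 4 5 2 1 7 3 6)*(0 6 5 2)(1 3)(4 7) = (0 7 1 4 2 3 5)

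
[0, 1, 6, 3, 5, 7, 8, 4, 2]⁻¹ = [0, 1, 8, 3, 7, 4, 2, 5, 6]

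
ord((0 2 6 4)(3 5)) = 4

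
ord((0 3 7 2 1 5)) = 6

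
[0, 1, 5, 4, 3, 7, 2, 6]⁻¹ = [0, 1, 6, 4, 3, 2, 7, 5]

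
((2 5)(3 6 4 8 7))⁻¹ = (2 5)(3 7 8 4 6)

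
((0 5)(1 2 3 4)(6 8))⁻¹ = (0 5)(1 4 3 2)(6 8)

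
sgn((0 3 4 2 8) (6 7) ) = -1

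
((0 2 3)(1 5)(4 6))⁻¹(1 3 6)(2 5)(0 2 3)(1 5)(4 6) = (0 4 5)(1 3)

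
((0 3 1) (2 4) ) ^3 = (2 4) 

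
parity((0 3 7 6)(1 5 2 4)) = even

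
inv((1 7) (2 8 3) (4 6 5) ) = (1 7) (2 3 8) (4 5 6) 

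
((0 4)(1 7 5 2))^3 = (0 4)(1 2 5 7)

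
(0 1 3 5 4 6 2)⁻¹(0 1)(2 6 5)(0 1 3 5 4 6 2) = (0 2 4)(1 3)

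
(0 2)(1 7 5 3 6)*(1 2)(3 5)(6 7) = (0 1 6 2)(3 7)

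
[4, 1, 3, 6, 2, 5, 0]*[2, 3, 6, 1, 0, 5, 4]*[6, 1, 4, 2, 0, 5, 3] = [6, 2, 1, 0, 3, 5, 4]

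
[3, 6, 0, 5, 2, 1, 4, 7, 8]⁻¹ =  [2, 5, 4, 0, 6, 3, 1, 7, 8]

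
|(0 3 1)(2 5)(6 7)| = 6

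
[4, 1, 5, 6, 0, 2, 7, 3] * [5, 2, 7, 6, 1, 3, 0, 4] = [1, 2, 3, 0, 5, 7, 4, 6] 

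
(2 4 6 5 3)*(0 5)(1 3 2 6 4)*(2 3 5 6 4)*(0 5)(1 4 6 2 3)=(0 2 4 3 6 5 1)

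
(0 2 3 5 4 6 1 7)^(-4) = (0 4)(1 3)(2 6)(5 7)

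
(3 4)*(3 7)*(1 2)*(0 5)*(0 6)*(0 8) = (0 5 6 8)(1 2)(3 4 7)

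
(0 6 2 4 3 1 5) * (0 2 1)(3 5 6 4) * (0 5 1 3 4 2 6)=(0 2 4 1)(3 5 6)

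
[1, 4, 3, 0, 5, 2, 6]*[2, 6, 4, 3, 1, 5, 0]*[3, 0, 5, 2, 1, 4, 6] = [6, 0, 2, 5, 4, 1, 3]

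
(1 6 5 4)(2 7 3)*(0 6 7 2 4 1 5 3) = (0 6 3 4 5 1 7)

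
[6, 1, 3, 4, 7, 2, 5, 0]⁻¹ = [7, 1, 5, 2, 3, 6, 0, 4]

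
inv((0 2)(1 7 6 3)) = (0 2)(1 3 6 7)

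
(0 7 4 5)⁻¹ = (0 5 4 7)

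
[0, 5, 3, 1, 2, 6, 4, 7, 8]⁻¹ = [0, 3, 4, 2, 6, 1, 5, 7, 8]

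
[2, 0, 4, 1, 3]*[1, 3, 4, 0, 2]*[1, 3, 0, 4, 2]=[2, 3, 0, 4, 1] 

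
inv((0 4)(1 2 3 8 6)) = (0 4)(1 6 8 3 2)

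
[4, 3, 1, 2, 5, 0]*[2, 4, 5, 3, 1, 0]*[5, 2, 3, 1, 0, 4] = [2, 1, 0, 4, 5, 3]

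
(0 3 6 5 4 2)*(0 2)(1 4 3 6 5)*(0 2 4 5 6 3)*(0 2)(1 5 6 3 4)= (0 4)(1 6 5 2)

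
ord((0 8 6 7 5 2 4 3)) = 8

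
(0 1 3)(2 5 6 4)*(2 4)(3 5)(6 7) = (0 1 5 7 6 2 3)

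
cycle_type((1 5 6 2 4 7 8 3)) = 8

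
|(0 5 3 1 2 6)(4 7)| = 6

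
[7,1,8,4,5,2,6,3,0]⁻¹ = [8,1,5,7,3,4,6,0,2]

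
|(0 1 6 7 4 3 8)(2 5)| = 14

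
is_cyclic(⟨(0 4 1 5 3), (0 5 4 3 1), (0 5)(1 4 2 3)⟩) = no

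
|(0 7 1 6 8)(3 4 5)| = 15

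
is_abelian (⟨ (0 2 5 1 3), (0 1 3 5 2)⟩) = no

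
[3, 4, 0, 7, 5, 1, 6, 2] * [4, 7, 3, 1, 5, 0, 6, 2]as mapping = [0→1, 1→5, 2→4, 3→2, 4→0, 5→7, 6→6, 7→3]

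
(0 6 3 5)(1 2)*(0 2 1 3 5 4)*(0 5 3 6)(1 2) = (1 2 6 3 4 5)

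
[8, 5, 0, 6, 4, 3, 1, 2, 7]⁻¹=[2, 6, 7, 5, 4, 1, 3, 8, 0]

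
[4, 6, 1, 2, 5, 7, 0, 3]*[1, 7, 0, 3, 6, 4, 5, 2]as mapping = [0→6, 1→5, 2→7, 3→0, 4→4, 5→2, 6→1, 7→3]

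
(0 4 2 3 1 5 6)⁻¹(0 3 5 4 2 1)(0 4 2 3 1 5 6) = (1 6 2 3 5 4)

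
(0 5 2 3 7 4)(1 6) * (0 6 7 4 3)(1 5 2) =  (0 2)(1 7 3 4 6 5)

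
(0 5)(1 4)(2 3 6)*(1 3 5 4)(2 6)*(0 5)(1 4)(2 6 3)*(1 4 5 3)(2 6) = (0 4 6 1 5 3 2)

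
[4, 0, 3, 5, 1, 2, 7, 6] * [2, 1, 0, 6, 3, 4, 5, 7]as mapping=[0→3, 1→2, 2→6, 3→4, 4→1, 5→0, 6→7, 7→5]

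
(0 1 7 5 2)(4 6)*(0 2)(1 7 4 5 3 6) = (0 7 3 6 5)(1 4)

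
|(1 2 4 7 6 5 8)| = 7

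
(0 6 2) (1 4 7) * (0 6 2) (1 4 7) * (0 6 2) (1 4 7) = () 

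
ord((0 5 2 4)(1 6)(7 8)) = 4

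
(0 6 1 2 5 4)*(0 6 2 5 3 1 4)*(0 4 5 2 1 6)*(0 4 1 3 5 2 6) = (0 3)(1 6 2 5)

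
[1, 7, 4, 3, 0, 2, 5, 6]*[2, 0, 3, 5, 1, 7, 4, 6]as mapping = [0→0, 1→6, 2→1, 3→5, 4→2, 5→3, 6→7, 7→4]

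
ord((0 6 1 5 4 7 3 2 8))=9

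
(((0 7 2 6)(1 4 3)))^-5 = (0 6 2 7)(1 4 3)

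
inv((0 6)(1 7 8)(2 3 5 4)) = (0 6)(1 8 7)(2 4 5 3)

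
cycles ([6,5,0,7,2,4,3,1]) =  (0 6 3 7 1 5 4 2)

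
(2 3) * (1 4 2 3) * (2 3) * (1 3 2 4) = (2 3 4)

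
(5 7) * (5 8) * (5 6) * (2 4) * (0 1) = (0 1)(2 4)(5 7 8 6)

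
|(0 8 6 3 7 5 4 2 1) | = 9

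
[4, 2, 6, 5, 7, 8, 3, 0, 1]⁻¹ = [7, 8, 1, 6, 0, 3, 2, 4, 5]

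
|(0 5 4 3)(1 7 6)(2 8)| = 12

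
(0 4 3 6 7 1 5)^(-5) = (0 3 7 5 4 6 1)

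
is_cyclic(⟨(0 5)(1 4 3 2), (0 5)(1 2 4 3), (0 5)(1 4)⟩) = no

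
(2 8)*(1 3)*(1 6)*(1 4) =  (1 3 6 4) (2 8) 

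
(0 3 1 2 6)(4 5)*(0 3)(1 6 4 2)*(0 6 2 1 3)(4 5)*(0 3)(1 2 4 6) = (0 1)(2 5)(3 4 6)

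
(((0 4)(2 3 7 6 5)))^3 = (0 4)(2 6 3 5 7)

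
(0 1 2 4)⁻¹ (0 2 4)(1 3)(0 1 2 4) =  (0 1 4)(2 3)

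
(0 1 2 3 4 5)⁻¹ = (0 5 4 3 2 1)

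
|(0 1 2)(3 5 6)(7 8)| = 6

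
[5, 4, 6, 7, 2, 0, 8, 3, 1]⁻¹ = [5, 8, 4, 7, 1, 0, 2, 3, 6]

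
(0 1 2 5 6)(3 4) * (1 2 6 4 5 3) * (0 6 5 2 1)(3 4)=(0 1 5 3 2 4)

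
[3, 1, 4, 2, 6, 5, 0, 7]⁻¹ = [6, 1, 3, 0, 2, 5, 4, 7]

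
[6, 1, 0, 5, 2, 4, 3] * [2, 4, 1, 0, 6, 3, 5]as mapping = [0→5, 1→4, 2→2, 3→3, 4→1, 5→6, 6→0]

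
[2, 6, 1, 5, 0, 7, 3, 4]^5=[5, 4, 7, 2, 3, 1, 0, 6]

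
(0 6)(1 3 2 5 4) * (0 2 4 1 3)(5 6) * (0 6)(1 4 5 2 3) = (0 2)(1 6 3 5 4)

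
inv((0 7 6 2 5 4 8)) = (0 8 4 5 2 6 7)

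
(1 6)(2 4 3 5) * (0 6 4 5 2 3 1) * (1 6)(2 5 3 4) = (0 1 2 3 5 4 6)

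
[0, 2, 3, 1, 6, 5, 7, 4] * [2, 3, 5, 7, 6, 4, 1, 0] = [2, 5, 7, 3, 1, 4, 0, 6]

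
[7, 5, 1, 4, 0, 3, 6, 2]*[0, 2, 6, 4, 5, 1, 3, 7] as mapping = [0→7, 1→1, 2→2, 3→5, 4→0, 5→4, 6→3, 7→6] 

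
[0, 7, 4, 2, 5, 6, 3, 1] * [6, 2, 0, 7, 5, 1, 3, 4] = [6, 4, 5, 0, 1, 3, 7, 2]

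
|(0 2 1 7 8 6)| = 6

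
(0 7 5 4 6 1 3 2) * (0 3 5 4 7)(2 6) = (1 5 7 4 2 3 6)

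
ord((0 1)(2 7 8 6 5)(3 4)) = 10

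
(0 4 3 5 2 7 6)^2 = (0 3 2 6 4 5 7)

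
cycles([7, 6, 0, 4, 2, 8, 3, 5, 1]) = (0 7 5 8 1 6 3 4 2)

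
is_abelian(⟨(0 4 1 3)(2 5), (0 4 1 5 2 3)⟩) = no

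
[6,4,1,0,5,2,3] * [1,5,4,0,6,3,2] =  [2,6,5,1,3,4,0]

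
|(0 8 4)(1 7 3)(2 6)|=6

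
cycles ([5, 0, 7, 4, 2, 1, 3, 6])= (0 5 1)(2 7 6 3 4)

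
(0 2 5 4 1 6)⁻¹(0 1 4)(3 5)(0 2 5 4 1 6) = (1 2 6)(3 4)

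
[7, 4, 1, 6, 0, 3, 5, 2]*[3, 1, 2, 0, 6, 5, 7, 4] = [4, 6, 1, 7, 3, 0, 5, 2]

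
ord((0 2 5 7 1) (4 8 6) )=15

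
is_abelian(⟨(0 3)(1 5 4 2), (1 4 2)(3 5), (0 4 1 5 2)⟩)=no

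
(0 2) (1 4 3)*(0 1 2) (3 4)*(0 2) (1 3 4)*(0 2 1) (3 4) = (0 1 3 2 4) 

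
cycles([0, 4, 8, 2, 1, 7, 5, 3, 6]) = (1 4)(2 8 6 5 7 3)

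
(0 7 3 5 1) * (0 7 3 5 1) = (0 3 1 7 5)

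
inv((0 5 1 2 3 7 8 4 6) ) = (0 6 4 8 7 3 2 1 5) 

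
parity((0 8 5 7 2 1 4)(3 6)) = odd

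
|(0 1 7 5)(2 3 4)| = 12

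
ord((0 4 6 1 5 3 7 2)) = 8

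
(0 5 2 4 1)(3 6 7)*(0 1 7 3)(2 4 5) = (0 2 5 4 7)(3 6)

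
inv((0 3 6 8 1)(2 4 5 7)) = (0 1 8 6 3)(2 7 5 4)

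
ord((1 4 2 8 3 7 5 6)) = 8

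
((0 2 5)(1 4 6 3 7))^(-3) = (1 6 7 4 3)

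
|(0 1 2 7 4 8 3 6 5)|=9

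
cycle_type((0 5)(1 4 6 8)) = 2.4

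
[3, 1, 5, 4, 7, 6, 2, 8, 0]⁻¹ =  [8, 1, 6, 0, 3, 2, 5, 4, 7]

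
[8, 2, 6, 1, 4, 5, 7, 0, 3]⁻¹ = [7, 3, 1, 8, 4, 5, 2, 6, 0]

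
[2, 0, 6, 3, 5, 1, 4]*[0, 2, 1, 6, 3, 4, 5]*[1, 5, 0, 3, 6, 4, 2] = [5, 1, 4, 2, 6, 0, 3]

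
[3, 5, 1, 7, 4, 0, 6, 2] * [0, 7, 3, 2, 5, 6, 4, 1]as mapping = [0→2, 1→6, 2→7, 3→1, 4→5, 5→0, 6→4, 7→3]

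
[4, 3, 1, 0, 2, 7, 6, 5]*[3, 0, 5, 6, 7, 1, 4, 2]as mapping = [0→7, 1→6, 2→0, 3→3, 4→5, 5→2, 6→4, 7→1]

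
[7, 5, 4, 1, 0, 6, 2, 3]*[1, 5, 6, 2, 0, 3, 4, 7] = [7, 3, 0, 5, 1, 4, 6, 2]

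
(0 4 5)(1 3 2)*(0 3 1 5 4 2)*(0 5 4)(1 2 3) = (0 3 5 1 2 4)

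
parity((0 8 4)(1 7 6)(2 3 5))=even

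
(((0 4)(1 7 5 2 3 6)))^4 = (1 3 5)(2 7 6)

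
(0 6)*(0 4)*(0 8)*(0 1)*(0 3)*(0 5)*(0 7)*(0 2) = (0 6 4 8 1 3 5 7 2)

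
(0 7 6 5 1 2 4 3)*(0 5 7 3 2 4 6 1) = (0 3 5) (1 4 2 6 7) 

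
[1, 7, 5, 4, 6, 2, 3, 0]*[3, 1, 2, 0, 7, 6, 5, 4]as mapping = [0→1, 1→4, 2→6, 3→7, 4→5, 5→2, 6→0, 7→3]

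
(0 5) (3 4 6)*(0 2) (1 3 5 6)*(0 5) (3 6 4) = (0 4 1 6) (2 5) 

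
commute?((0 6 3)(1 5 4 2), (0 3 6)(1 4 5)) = no:(0 6 3)(1 5 4 2)*(0 3 6)(1 4 5) = (2 4), (0 3 6)(1 4 5)*(0 6 3)(1 5 4 2) = (1 2)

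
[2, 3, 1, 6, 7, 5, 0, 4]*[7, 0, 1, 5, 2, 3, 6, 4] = [1, 5, 0, 6, 4, 3, 7, 2]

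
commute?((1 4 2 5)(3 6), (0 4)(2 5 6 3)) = no:(1 4 2 5)(3 6)*(0 4)(2 5 6 3) = (0 4 5 1)(2 6), (0 4)(2 5 6 3)*(1 4 2 5)(3 6) = (0 2 1 4)(3 5)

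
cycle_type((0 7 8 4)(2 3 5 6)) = 4^2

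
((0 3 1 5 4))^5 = ()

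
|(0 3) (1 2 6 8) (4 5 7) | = 12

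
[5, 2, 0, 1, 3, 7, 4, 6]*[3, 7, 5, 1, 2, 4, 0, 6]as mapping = [0→4, 1→5, 2→3, 3→7, 4→1, 5→6, 6→2, 7→0]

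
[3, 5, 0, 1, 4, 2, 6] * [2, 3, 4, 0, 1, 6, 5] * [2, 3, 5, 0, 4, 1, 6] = [2, 6, 5, 0, 3, 4, 1]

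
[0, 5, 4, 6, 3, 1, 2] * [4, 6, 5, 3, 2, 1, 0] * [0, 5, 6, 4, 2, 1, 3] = [2, 5, 6, 0, 4, 3, 1]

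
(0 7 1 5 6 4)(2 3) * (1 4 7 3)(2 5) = (0 3 5 6 7 4)(1 2)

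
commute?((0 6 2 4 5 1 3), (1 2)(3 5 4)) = no:(0 6 2 4 5 1 3)*(1 2)(3 5 4) = (0 6 1 5 2 3), (1 2)(3 5 4)*(0 6 2 4 5 1 3) = (0 6 2 3 1 4)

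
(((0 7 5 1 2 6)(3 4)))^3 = (0 1)(2 7)(3 4)(5 6)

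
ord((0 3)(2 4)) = 2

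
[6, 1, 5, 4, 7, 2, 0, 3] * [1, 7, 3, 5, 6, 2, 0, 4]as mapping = [0→0, 1→7, 2→2, 3→6, 4→4, 5→3, 6→1, 7→5]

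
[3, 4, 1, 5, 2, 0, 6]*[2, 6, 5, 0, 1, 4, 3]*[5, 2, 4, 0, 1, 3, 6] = [5, 2, 6, 1, 3, 4, 0]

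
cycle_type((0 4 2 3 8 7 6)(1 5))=2.7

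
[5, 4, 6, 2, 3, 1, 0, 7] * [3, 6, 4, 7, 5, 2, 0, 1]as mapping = [0→2, 1→5, 2→0, 3→4, 4→7, 5→6, 6→3, 7→1]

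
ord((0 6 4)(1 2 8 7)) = 12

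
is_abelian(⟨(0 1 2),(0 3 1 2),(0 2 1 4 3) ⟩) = no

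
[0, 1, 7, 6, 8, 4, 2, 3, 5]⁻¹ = [0, 1, 6, 7, 5, 8, 3, 2, 4]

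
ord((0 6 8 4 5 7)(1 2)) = 6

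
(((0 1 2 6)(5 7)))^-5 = (0 6 2 1)(5 7)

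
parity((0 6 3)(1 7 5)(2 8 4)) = even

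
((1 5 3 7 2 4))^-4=(1 3 2)(4 5 7)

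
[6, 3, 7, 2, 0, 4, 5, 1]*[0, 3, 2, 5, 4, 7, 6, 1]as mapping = [0→6, 1→5, 2→1, 3→2, 4→0, 5→4, 6→7, 7→3]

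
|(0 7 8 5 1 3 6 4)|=8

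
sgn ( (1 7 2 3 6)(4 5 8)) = 1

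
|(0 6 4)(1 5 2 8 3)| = 15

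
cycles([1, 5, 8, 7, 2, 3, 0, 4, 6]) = (0 1 5 3 7 4 2 8 6)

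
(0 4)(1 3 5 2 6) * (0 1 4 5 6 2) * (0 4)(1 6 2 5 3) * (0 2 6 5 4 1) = (0 3 6 2 4 5 1)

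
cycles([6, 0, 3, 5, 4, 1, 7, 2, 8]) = (0 6 7 2 3 5 1) 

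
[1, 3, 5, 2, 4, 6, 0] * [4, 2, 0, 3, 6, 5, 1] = [2, 3, 5, 0, 6, 1, 4]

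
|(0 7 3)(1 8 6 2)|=12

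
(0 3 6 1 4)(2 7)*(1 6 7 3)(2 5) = (0 1 4)(2 3 7 5)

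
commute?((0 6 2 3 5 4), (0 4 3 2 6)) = no:(0 6 2 3 5 4)*(0 4 3 2 6) = (3 5), (0 4 3 2 6)*(0 6 2 3 5 4) = (4 5)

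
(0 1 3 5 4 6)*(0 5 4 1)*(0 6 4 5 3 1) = (0 6 3 5)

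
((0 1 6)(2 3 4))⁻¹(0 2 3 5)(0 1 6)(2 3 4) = (1 3 4 5)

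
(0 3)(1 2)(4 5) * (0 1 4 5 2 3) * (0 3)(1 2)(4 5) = (0 3 2 5 4 1)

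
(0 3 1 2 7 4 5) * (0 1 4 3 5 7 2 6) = (0 5 1 6)(3 4 7)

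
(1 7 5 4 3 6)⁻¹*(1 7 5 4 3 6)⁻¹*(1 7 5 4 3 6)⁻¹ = (1 4)(3 7)(5 6)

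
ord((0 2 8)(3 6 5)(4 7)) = 6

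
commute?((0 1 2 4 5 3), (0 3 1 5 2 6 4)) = no:(0 1 2 4 5 3) * (0 3 1 5 2 6 4) = (0 5 1 6 4 2), (0 3 1 5 2 6 4) * (0 1 2 4 5 3) = (1 3 2 6 5 4)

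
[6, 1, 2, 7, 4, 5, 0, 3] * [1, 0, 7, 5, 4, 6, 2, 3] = [2, 0, 7, 3, 4, 6, 1, 5]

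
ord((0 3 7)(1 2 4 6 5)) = 15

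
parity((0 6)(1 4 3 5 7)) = odd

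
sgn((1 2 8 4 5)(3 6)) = -1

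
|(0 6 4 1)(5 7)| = 4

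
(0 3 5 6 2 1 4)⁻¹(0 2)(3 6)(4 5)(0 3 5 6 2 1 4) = (0 6)(1 3)(2 5)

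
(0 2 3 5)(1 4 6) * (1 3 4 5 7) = (0 2 4 6 3 7 1 5)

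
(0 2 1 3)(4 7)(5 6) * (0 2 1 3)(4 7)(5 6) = (0 1)(2 3)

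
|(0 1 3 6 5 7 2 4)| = 8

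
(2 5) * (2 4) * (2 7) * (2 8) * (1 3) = (1 3)(2 5 4 7 8)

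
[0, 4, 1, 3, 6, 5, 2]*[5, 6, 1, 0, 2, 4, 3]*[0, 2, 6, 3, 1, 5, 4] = [5, 6, 4, 0, 3, 1, 2]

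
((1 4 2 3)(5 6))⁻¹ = (1 3 2 4)(5 6)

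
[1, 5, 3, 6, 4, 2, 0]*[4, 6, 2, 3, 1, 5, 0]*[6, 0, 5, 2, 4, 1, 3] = [3, 1, 2, 6, 0, 5, 4]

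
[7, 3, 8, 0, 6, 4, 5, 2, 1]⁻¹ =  [3, 8, 7, 1, 5, 6, 4, 0, 2]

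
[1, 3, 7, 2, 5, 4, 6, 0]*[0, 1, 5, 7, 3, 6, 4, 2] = [1, 7, 2, 5, 6, 3, 4, 0]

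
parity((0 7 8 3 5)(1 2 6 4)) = odd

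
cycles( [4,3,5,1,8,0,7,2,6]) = (0 4 8 6 7 2 5)(1 3)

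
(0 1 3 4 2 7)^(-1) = (0 7 2 4 3 1)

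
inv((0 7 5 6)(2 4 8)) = (0 6 5 7)(2 8 4)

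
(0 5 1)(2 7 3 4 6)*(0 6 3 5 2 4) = (0 2 7 5 1 6 4 3)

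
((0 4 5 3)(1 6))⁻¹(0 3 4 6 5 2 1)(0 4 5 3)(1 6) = (0 5 1 3 2 6 4)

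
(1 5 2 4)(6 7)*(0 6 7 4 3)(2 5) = (0 6 4 1 2 3)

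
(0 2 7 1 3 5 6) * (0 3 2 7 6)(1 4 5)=(0 7 4 5)(1 2 6 3)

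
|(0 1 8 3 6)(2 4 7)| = 15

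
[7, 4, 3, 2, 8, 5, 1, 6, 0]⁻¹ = [8, 6, 3, 2, 1, 5, 7, 0, 4]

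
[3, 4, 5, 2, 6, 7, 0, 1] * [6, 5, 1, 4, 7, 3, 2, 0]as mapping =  [0→4, 1→7, 2→3, 3→1, 4→2, 5→0, 6→6, 7→5]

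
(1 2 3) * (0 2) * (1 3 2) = (0 1)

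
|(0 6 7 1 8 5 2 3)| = 8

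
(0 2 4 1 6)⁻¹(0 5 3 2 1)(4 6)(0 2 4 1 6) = (0 1)(2 5 3 4 6)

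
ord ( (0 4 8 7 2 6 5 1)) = 8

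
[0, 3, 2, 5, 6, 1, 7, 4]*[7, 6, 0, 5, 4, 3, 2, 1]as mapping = [0→7, 1→5, 2→0, 3→3, 4→2, 5→6, 6→1, 7→4]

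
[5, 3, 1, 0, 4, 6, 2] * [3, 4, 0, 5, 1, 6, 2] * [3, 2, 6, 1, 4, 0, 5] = [5, 0, 4, 1, 2, 6, 3]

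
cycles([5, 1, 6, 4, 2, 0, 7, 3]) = (0 5) (2 6 7 3 4) 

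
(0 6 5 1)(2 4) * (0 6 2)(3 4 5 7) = (0 2 5 1 6 7 3 4)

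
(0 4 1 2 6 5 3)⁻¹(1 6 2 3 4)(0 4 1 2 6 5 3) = (0 1 2 5 6)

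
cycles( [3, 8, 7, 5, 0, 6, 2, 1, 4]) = (0 3 5 6 2 7 1 8 4)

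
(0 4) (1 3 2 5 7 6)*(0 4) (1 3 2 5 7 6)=(1 2 7) (3 5 6) 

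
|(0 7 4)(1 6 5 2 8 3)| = 6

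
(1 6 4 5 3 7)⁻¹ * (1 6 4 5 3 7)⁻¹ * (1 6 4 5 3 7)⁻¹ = (1 5)(3 6)(4 7)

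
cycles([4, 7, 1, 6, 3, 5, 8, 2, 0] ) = (0 4 3 6 8) (1 7 2) 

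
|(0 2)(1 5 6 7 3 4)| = 6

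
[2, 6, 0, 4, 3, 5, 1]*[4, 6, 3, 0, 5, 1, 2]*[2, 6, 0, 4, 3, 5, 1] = [4, 0, 3, 5, 2, 6, 1]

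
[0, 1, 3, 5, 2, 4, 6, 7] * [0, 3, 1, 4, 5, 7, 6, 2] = [0, 3, 4, 7, 1, 5, 6, 2]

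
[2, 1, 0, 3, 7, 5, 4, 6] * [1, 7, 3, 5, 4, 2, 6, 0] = [3, 7, 1, 5, 0, 2, 4, 6]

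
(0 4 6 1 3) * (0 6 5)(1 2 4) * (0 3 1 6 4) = (0 6 2)(3 4 5)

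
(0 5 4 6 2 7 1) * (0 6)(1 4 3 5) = (0 1 6 2 7 4)(3 5)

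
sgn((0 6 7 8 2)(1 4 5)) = 1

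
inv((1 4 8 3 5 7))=(1 7 5 3 8 4)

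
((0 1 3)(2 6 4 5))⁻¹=(0 3 1)(2 5 4 6)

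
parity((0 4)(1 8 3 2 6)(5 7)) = even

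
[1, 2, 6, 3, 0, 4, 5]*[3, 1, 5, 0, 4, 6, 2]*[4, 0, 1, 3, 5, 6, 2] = [0, 6, 1, 4, 3, 5, 2]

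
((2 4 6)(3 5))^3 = (3 5)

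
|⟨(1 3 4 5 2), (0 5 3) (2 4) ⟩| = 720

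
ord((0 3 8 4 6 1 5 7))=8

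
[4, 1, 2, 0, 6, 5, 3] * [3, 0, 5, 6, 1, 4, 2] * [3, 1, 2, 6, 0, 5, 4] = [1, 3, 5, 6, 2, 0, 4]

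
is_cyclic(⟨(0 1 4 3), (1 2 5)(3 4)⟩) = no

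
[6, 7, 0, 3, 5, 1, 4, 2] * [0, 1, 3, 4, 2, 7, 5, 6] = [5, 6, 0, 4, 7, 1, 2, 3]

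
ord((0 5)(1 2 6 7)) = 4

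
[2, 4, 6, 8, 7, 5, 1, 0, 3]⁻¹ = [7, 6, 0, 8, 1, 5, 2, 4, 3]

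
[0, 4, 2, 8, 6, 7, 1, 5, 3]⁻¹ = [0, 6, 2, 8, 1, 7, 4, 5, 3]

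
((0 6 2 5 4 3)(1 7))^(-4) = (0 2 4)(3 6 5)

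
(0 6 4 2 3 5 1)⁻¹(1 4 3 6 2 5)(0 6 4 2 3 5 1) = (0 2 5 4 3 1)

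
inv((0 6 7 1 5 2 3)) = (0 3 2 5 1 7 6)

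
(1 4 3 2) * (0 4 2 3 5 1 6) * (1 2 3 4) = (0 1 3 4 5 2 6)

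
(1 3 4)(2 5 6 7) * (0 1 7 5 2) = (0 1 3 4 7)(5 6)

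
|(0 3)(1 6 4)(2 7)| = 6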